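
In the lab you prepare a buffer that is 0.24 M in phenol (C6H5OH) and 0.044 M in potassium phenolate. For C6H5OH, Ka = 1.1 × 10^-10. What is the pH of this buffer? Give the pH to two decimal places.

pH = 9.22

pKa = −log(1.1 × 10^-10) = 9.959
pH = pKa + log([A⁻]/[HA]) = 9.959 + log(0.044/0.24)
pH = 9.959 + (-0.737) = 9.22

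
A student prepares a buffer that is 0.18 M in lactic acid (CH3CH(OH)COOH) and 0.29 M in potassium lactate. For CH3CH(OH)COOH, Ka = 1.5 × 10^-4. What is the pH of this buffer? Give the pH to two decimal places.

pH = 4.03

pKa = −log(1.5 × 10^-4) = 3.824
pH = pKa + log([A⁻]/[HA]) = 3.824 + log(0.29/0.18)
pH = 3.824 + (+0.207) = 4.03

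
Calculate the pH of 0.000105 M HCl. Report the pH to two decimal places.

HCl is a strong acid and dissociates completely, so [H+] = 0.000105 M.
pH = -log(0.000105) = 3.98

pH = 3.98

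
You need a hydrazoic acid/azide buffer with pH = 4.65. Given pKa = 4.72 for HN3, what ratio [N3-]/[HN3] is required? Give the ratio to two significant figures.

ratio = 0.85

pH = pKa + log(r) ⇒ log(r) = 4.65 − 4.72 = -0.07
r = [N3-]/[HN3] = 10^(-0.07) = 0.851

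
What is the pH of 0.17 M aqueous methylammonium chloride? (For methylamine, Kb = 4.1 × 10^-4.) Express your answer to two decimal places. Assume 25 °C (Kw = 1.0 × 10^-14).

pH = 5.69

CH3NH3+ is the conjugate acid of the weak base CH3NH2.
Ka = Kw/Kb = 1.0×10^-14 / 4.1 × 10^-4 = 2.44 × 10^-11
Ka = [H+]²/(0.17 − [H+]) = 2.44 × 10^-11
Neglecting [H+] in the denominator: [H+] = √(2.44 × 10^-11 × 0.17) = 2.04 × 10^-6 M
([H+]/C₀ = 0.0012% < 5%, so the approximation holds.)
pH = −log(2.04 × 10^-6) = 5.69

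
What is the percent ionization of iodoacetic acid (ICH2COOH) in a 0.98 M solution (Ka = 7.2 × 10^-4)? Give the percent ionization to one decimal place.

2.7%

ICH2COOH ⇌ ICH2COO- + H+; let x = [H+] at equilibrium.
x ≈ √(Ka·C₀) = √(7.2 × 10^-4 × 0.98) = 2.66 × 10^-2 M
Fraction ionized = 2.66 × 10^-2 / 0.98 = 0.0271 → 2.7%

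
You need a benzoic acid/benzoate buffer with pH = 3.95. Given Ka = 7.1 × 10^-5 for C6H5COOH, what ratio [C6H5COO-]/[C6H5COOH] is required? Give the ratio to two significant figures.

ratio = 0.63

pKa = -log(7.1 × 10^-5) = 4.149
pH = pKa + log(r) ⇒ log(r) = 3.95 − 4.149 = -0.199
r = [C6H5COO-]/[C6H5COOH] = 10^(-0.199) = 0.632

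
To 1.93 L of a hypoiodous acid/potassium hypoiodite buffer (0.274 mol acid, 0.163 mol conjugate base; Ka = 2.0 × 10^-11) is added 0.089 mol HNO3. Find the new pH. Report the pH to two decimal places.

After neutralization: n(HOI) = 0.363 mol, n(OI-) = 0.074 mol.
pKa = −log(2.0 × 10^-11) = 10.699
pH = pKa + log([A⁻]/[HA]) = 10.699 + log(0.074/0.363) = 10.699 -0.691

pH = 10.01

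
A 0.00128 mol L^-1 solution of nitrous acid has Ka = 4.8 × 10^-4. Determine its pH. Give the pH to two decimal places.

HNO2 ⇌ NO2- + H+
From the ICE table, Ka = x²/(0.00128 − x) = 4.8 × 10^-4.
Here C₀/Ka ≈ 2.67, so the small-x approximation fails. Use the quadratic:
x = (−Ka + √(Ka² + 4·Ka·C₀))/2 = 5.80 × 10^-4 M
pH = −log[H+] = −log(5.80 × 10^-4) = 3.24

pH = 3.24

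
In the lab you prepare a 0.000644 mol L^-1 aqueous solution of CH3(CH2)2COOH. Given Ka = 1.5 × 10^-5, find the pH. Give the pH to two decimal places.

CH3(CH2)2COOH ⇌ CH3(CH2)2COO- + H+
From the ICE table, Ka = [H+]²/(0.000644 − [H+]) = 1.5 × 10^-5.
[H+] is not negligible relative to C₀; solve [H+]² + 1.5e-05·[H+] − 9.66e-09 = 0.
[H+] = [−1.5e-05 + √(1.5e-05² + 3.86e-08)]/2 = 9.11 × 10^-5 M
pH = −log[H+] = −log(9.11 × 10^-5) = 4.04

pH = 4.04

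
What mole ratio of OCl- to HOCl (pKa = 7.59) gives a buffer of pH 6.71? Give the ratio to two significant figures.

pH = pKa + log(r) ⇒ log(r) = 6.71 − 7.59 = -0.88
r = [OCl-]/[HOCl] = 10^(-0.88) = 0.132

ratio = 0.13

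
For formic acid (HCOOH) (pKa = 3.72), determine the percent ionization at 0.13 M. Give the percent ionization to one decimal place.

3.8%

HCOOH ⇌ HCOO- + H+; let x = [H+] at equilibrium.
Ka = 10^(−3.72) = 1.91 × 10^-4
x ≈ √(Ka·C₀) = √(1.91 × 10^-4 × 0.13) = 4.98 × 10^-3 M
% ionization = x/C₀ × 100% = 4.98 × 10^-3/0.13 × 100% = 3.8%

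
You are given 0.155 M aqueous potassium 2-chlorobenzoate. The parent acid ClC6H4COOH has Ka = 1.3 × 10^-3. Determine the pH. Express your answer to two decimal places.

pH = 8.04

ClC6H4COO- is the conjugate base of the weak acid ClC6H4COOH.
Kb = Kw/Ka = 1.0×10^-14 / 1.3 × 10^-3 = 7.69 × 10^-12
Kb = [OH-]²/(0.155 − [OH-]) = 7.69 × 10^-12
Since Kb ≪ C₀, [OH-] ≈ √(Kb·C₀) = 1.09 × 10^-6 M.
([OH-]/C₀ = 0.0007% < 5%, so the approximation holds.)
pOH = −log(1.09 × 10^-6) = 5.96; pH = 14.00 − 5.96 = 8.04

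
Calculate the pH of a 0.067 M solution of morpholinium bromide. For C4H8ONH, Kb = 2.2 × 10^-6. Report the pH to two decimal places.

C4H8ONH2+ is the conjugate acid of the weak base C4H8ONH.
Ka = Kw/Kb = 1.0×10^-14 / 2.2 × 10^-6 = 4.55 × 10^-9
From the ICE table, Ka = [H+]²/(0.067 − [H+]) = 4.55 × 10^-9.
Neglecting [H+] in the denominator: [H+] = √(4.55 × 10^-9 × 0.067) = 1.75 × 10^-5 M
pH = −log(1.75 × 10^-5) = 4.76

pH = 4.76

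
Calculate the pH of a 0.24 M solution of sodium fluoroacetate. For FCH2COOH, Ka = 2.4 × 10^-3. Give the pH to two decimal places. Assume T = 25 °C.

pH = 8.00

FCH2COO- is the conjugate base of the weak acid FCH2COOH.
Kb = Kw/Ka = 1.0×10^-14 / 2.4 × 10^-3 = 4.17 × 10^-12
Kb = [OH-]²/(0.24 − [OH-]) = 4.17 × 10^-12
Assume [OH-] ≪ 0.24: [OH-] ≈ √(4.17 × 10^-12 × 0.24) = 1.00 × 10^-6 M
pOH = 6.00, so pH = 14.00 − pOH = 8.00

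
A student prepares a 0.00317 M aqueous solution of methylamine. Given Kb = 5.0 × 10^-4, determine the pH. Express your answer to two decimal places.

pH = 11.01

CH3NH2 + H2O ⇌ CH3NH3+ + OH-
Let x = [OH-] at equilibrium. Kb = x²/(0.00317 − x).
The 5% rule fails; solving x² + Kb·x − Kb·C₀ = 0 exactly:
x = [−0.0005 + √(0.0005² + 6.34e-06)]/2 = 1.03 × 10^-3 M
pOH = −log(1.03 × 10^-3) = 2.99; pH = 14.00 − 2.99 = 11.01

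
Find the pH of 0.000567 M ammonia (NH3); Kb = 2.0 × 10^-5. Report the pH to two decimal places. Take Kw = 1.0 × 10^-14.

NH3 + H2O ⇌ NH4+ + OH-
From the ICE table, Kb = [OH-]²/(0.000567 − [OH-]) = 2.0 × 10^-5.
The 5% rule fails; solving [OH-]² + Kb·[OH-] − Kb·C₀ = 0 exactly:
[OH-] = [−2e-05 + √(2e-05² + 4.54e-08)]/2 = 9.70 × 10^-5 M
pOH = −log(9.70 × 10^-5) = 4.01; pH = 14.00 − 4.01 = 9.99

pH = 9.99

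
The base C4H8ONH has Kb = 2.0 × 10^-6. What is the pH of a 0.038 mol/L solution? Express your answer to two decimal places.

pH = 10.44

C4H8ONH + H2O ⇌ C4H8ONH2+ + OH-
Kb = x²/(0.038 − x) = 2.0 × 10^-6
Since Kb ≪ C₀, x ≈ √(Kb·C₀) = 2.76 × 10^-4 M.
pOH = 3.56, so pH = 14.00 − pOH = 10.44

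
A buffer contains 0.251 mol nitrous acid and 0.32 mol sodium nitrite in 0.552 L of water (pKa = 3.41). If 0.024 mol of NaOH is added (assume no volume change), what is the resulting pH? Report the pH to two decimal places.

OH- converts HNO2 to NO2-: HNO2 → 0.227 mol, NO2- → 0.344 mol.
pH = pKa + log([A⁻]/[HA]) = 3.41 + log(0.344/0.227) = 3.41 +0.181

pH = 3.59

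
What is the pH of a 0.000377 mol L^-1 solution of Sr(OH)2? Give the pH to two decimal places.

Sr(OH)2 is a strong base (each formula unit releases 2 OH-); [OH-] = 0.000754 M.
pOH = -log(0.000754) = 3.12
pH = 14.00 - 3.12 = 10.88

pH = 10.88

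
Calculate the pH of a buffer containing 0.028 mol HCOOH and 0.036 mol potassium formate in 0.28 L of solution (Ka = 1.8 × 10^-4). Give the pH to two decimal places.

pKa = −log(1.8 × 10^-4) = 3.745
Henderson–Hasselbalch: pH = pKa + log([HCOO-]/[HCOOH]) = 3.745 + log(0.036/0.028)
pH = 3.745 + (+0.109) = 3.85

pH = 3.85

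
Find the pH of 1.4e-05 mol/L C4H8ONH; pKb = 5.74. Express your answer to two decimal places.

pH = 8.63

C4H8ONH + H2O ⇌ C4H8ONH2+ + OH-
Kb = 10^(−5.74) = 1.82 × 10^-6
Let x = [OH-] at equilibrium. Kb = x²/(1.4e-05 − x).
The 5% rule fails; solving x² + Kb·x − Kb·C₀ = 0 exactly:
x = (−Kb + √(Kb² + 4·Kb·C₀))/2 = 4.22 × 10^-6 M
pOH = 5.37, so pH = 14.00 − pOH = 8.63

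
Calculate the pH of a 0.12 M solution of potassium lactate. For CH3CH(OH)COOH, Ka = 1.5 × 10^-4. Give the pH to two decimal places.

pH = 8.45

CH3CH(OH)COO- is the conjugate base of the weak acid CH3CH(OH)COOH.
Kb = Kw/Ka = 1.0×10^-14 / 1.5 × 10^-4 = 6.67 × 10^-11
From the ICE table, Kb = [OH-]²/(0.12 − [OH-]) = 6.67 × 10^-11.
Since Kb ≪ C₀, [OH-] ≈ √(Kb·C₀) = 2.83 × 10^-6 M.
([OH-]/C₀ = 0.0024% < 5%, so the approximation holds.)
pOH = −log(2.83 × 10^-6) = 5.55; pH = 14.00 − 5.55 = 8.45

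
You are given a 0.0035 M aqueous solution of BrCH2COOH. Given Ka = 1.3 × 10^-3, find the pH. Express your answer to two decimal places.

BrCH2COOH ⇌ BrCH2COO- + H+
Let x = [H+] at equilibrium. Ka = x²/(0.0035 − x).
The 5% rule fails; solving x² + Ka·x − Ka·C₀ = 0 exactly:
x = [−0.0013 + √(0.0013² + 1.82e-05)]/2 = 1.58 × 10^-3 M
pH = −log[H+] = −log(1.58 × 10^-3) = 2.80

pH = 2.80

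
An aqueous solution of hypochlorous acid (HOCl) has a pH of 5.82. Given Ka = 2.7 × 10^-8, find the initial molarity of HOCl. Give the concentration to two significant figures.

C₀ = 8.6 × 10^-5 M

[H+] = 10^(-5.82) = 1.51 × 10^-6 M = x
Ka = x²/(C₀ − x) ⇒ C₀ = x + x²/Ka
C₀ = 1.51 × 10^-6 + (1.51 × 10^-6)²/(2.7 × 10^-8) = 8.60 × 10^-5 M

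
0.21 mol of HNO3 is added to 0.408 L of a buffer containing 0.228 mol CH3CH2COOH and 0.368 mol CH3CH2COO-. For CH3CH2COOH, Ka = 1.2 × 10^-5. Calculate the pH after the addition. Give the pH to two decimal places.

After neutralization: n(CH3CH2COOH) = 0.438 mol, n(CH3CH2COO-) = 0.158 mol.
pKa = −log(1.2 × 10^-5) = 4.921
pH = pKa + log(n_CH3CH2COO-/n_CH3CH2COOH) = 4.921 + log(0.158/0.438) = 4.921 + (-0.443)

pH = 4.48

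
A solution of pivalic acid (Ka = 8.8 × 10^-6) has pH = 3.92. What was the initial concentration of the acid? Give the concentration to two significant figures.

C₀ = 1.8 × 10^-3 M

[H+] = 10^(-3.92) = 1.20 × 10^-4 M = x
Ka = x²/(C₀ − x) ⇒ C₀ = x + x²/Ka
C₀ = 1.20 × 10^-4 + (1.20 × 10^-4)²/(8.8 × 10^-6) = 1.76 × 10^-3 M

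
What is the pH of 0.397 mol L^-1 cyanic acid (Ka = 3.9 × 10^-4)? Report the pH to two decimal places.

pH = 1.91

HOCN ⇌ OCN- + H+
From the ICE table, Ka = [H+]²/(0.397 − [H+]) = 3.9 × 10^-4.
Neglecting [H+] in the denominator: [H+] = √(3.9 × 10^-4 × 0.397) = 1.24 × 10^-2 M
([H+]/C₀ = 3.1% < 5%, so the approximation holds.)
pH = −log[H+] = −log(1.24 × 10^-2) = 1.91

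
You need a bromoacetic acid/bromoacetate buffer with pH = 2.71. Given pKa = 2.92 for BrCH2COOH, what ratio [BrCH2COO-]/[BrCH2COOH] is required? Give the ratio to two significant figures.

ratio = 0.62

pH = pKa + log(r) ⇒ log(r) = 2.71 − 2.92 = -0.21
r = [BrCH2COO-]/[BrCH2COOH] = 10^(-0.21) = 0.617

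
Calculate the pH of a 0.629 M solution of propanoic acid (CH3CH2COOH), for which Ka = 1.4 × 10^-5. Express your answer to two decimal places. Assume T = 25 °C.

pH = 2.53

CH3CH2COOH ⇌ CH3CH2COO- + H+
Let x = [H+] at equilibrium. Ka = x²/(0.629 − x).
Neglecting x in the denominator: x = √(1.4 × 10^-5 × 0.629) = 2.97 × 10^-3 M
Check: 0.47% ionized — well under 5%, approximation valid.
pH = −log(2.97 × 10^-3) = 2.53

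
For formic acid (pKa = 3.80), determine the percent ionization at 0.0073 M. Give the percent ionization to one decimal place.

13.7%

HCOOH ⇌ HCOO- + H+; let x = [H+] at equilibrium.
Ka = 10^(−3.80) = 1.58 × 10^-4
Ka = x²/(C₀ − x); solving the quadratic gives x = 9.98 × 10^-4 M.
Fraction ionized = 9.98 × 10^-4 / 0.0073 = 0.1367 → 13.7%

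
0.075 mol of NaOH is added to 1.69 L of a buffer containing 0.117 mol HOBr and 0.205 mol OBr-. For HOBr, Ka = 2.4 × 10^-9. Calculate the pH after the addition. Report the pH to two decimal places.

pH = 9.44

OH- converts HOBr to OBr-: HOBr → 0.042 mol, OBr- → 0.28 mol.
pKa = −log(2.4 × 10^-9) = 8.620
pH = pKa + log([A⁻]/[HA]) = 8.620 + log(0.28/0.042) = 8.620 +0.824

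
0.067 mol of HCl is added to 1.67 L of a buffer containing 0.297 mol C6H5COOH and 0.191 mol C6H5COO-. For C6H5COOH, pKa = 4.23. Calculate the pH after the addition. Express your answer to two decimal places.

Added H+ converts C6H5COO- to C6H5COOH: C6H5COOH → 0.364 mol, C6H5COO- → 0.124 mol.
Henderson–Hasselbalch with mole ratio 0.124/0.364: pH = 4.23 + (-0.468)

pH = 3.76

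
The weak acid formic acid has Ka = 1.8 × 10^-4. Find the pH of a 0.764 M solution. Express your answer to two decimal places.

pH = 1.93

HCOOH ⇌ HCOO- + H+
From the ICE table, Ka = x²/(0.764 − x) = 1.8 × 10^-4.
Neglecting x in the denominator: x = √(1.8 × 10^-4 × 0.764) = 1.17 × 10^-2 M
pH = −log[H+] = −log(1.17 × 10^-2) = 1.93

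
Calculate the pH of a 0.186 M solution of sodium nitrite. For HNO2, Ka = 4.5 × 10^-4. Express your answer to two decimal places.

pH = 8.31

NO2- is the conjugate base of the weak acid HNO2.
Kb = Kw/Ka = 1.0×10^-14 / 4.5 × 10^-4 = 2.22 × 10^-11
Kb = x²/(0.186 − x) = 2.22 × 10^-11
Since Kb ≪ C₀, x ≈ √(Kb·C₀) = 2.03 × 10^-6 M.
Check: 0.0011% ionized — well under 5%, approximation valid.
pOH = −log(2.03 × 10^-6) = 5.69; pH = 14.00 − 5.69 = 8.31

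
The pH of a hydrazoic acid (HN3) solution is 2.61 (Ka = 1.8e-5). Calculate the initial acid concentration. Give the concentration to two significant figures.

[H+] = 10^(-2.61) = 2.45 × 10^-3 M = x
Ka = x²/(C₀ − x) ⇒ C₀ = x + x²/Ka
C₀ = 2.45 × 10^-3 + (2.45 × 10^-3)²/(1.8 × 10^-5) = 3.36 × 10^-1 M

C₀ = 3.4 × 10^-1 M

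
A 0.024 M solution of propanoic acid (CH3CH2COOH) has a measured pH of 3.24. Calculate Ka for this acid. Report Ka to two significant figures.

[H+] = 10^(-3.24) = 5.75 × 10^-4 M
At equilibrium [HA] = 0.024 − 5.75 × 10^-4 = 2.34 × 10^-2 M
Ka = [H+][A-]/[HA] = (5.75 × 10^-4)² / 2.34 × 10^-2 = 1.4 × 10^-5

Ka = 1.4 × 10^-5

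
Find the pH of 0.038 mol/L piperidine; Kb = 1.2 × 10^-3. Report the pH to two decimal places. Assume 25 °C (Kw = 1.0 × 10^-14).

C5H10NH + H2O ⇌ C5H10NH2+ + OH-
From the ICE table, Kb = [OH-]²/(0.038 − [OH-]) = 1.2 × 10^-3.
Here C₀/Kb ≈ 31.7, so the small-[OH-] approximation fails. Use the quadratic:
[OH-] = (−Kb + √(Kb² + 4·Kb·C₀))/2 = 6.18 × 10^-3 M
pOH = −log(6.18 × 10^-3) = 2.21; pH = 14.00 − 2.21 = 11.79

pH = 11.79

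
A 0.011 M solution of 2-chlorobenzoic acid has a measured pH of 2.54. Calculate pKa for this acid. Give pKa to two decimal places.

[H+] = 10^(-2.54) = 2.88 × 10^-3 M
At equilibrium [HA] = 0.011 − 2.88 × 10^-3 = 8.12 × 10^-3 M
Ka = [H+][A-]/[HA] = (2.88 × 10^-3)² / 8.12 × 10^-3 = 1.02 × 10^-3
pKa = -log(1.02 × 10^-3) = 2.99

pKa = 2.99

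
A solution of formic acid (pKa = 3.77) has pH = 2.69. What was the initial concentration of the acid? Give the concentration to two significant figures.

C₀ = 2.7 × 10^-2 M

[H+] = 10^(-2.69) = 2.04 × 10^-3 M = x
Ka = 10^(−3.77) = 1.70 × 10^-4
Ka = x²/(C₀ − x) ⇒ C₀ = x + x²/Ka
C₀ = 2.04 × 10^-3 + (2.04 × 10^-3)²/(1.70 × 10^-4) = 2.65 × 10^-2 M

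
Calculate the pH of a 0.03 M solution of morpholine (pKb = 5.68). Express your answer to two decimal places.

pH = 10.40

C4H8ONH + H2O ⇌ C4H8ONH2+ + OH-
Kb = 10^(−5.68) = 2.09 × 10^-6
Kb = [OH-]²/(0.03 − [OH-]) = 2.09 × 10^-6
Assume [OH-] ≪ 0.03: [OH-] ≈ √(2.09 × 10^-6 × 0.03) = 2.50 × 10^-4 M
Check: 0.83% ionized — well under 5%, approximation valid.
pOH = 3.60, so pH = 14.00 − pOH = 10.40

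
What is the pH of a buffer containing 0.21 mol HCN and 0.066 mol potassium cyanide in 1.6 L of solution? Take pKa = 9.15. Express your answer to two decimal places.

pH = 8.65

Using pH = pKa + log([base]/[acid]) with [base]/[acid] = 0.066/0.21:
pH = 9.15 + (-0.503) = 8.65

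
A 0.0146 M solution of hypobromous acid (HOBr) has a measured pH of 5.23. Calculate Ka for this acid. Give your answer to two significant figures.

[H+] = 10^(-5.23) = 5.89 × 10^-6 M
At equilibrium [HA] = 0.0146 − 5.89 × 10^-6 = 1.46 × 10^-2 M
Ka = [H+][A-]/[HA] = (5.89 × 10^-6)² / 1.46 × 10^-2 = 2.4 × 10^-9

Ka = 2.4 × 10^-9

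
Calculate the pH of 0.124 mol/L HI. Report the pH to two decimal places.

HI is a strong acid and dissociates completely, so [H+] = 0.124 M.
pH = -log(0.124) = 0.91

pH = 0.91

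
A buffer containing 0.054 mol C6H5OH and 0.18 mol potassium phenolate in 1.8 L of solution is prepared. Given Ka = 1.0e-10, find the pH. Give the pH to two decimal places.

pKa = −log(1.0 × 10^-10) = 10.000
Henderson–Hasselbalch: pH = pKa + log([C6H5O-]/[C6H5OH]) = 10.000 + log(0.18/0.054)
pH = 10.000 + (+0.523) = 10.52

pH = 10.52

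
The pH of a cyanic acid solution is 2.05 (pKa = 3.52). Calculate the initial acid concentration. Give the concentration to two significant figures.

C₀ = 2.7 × 10^-1 M

[H+] = 10^(-2.05) = 8.91 × 10^-3 M = x
Ka = 10^(−3.52) = 3.02 × 10^-4
Ka = x²/(C₀ − x) ⇒ C₀ = x + x²/Ka
C₀ = 8.91 × 10^-3 + (8.91 × 10^-3)²/(3.02 × 10^-4) = 2.72 × 10^-1 M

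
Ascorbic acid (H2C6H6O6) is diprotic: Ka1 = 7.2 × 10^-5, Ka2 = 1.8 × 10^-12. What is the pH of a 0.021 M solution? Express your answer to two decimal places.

pH = 2.92

Since Ka1 ≫ Ka2, the first ionization dominates [H+].
Ka1 = x²/(0.021 − x) = 7.2 × 10^-5
Solving the quadratic: x = (−Ka1 + √(Ka1² + 4·Ka1·C₀))/2 = 1.19 × 10^-3 M
pH = −log(1.19 × 10^-3) = 2.92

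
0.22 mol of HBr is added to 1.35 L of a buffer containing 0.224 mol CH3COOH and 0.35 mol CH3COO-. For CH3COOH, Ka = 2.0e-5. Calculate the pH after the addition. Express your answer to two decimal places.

pH = 4.17

Added H+ converts CH3COO- to CH3COOH: CH3COOH → 0.444 mol, CH3COO- → 0.13 mol.
pKa = −log(2.0 × 10^-5) = 4.699
pH = pKa + log(n_CH3COO-/n_CH3COOH) = 4.699 + log(0.13/0.444) = 4.699 + (-0.533)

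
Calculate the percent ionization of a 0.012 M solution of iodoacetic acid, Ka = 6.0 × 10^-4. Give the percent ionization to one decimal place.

ICH2COOH ⇌ ICH2COO- + H+; let x = [H+] at equilibrium.
Solve x² + 0.0006x − 7.2e-06 = 0 → x = 2.40 × 10^-3 M
% ionization = x/C₀ × 100% = 2.40 × 10^-3/0.012 × 100% = 20.0%

20.0%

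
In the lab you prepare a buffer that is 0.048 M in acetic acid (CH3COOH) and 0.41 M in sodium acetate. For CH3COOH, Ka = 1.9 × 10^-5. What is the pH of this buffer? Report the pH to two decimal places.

pKa = −log(1.9 × 10^-5) = 4.721
Henderson–Hasselbalch: pH = pKa + log([CH3COO-]/[CH3COOH]) = 4.721 + log(0.41/0.048)
pH = 4.721 + (+0.932) = 5.65

pH = 5.65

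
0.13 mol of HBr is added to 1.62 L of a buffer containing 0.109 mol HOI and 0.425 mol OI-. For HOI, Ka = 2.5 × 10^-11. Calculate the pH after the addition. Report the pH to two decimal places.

pH = 10.69

Added H+ converts OI- to HOI: HOI → 0.239 mol, OI- → 0.295 mol.
pKa = −log(2.5 × 10^-11) = 10.602
pH = pKa + log([A⁻]/[HA]) = 10.602 + log(0.295/0.239) = 10.602 +0.091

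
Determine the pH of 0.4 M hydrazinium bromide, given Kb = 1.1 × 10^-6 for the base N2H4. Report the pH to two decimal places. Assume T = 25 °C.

N2H5+ is the conjugate acid of the weak base N2H4.
Ka = Kw/Kb = 1.0×10^-14 / 1.1 × 10^-6 = 9.09 × 10^-9
Ka = [H+]²/(0.4 − [H+]) = 9.09 × 10^-9
Neglecting [H+] in the denominator: [H+] = √(9.09 × 10^-9 × 0.4) = 6.03 × 10^-5 M
pH = −log[H+] = −log(6.03 × 10^-5) = 4.22

pH = 4.22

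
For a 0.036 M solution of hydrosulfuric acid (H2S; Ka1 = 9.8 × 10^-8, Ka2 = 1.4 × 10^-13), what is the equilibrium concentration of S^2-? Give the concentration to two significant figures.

1.4 × 10^-13 M

First ionization gives [H+] ≈ [HS-] = 5.94 × 10^-5 M.
Second step: Ka2 = [H+][S^2-]/[HS-] ≈ [S^2-] (since [H+] ≈ [HS-]).
So [S^2-] ≈ Ka2.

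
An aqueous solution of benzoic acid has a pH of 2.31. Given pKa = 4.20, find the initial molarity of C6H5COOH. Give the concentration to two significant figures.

C₀ = 3.9 × 10^-1 M

[H+] = 10^(-2.31) = 4.90 × 10^-3 M = x
Ka = 10^(−4.20) = 6.31 × 10^-5
Ka = x²/(C₀ − x) ⇒ C₀ = x + x²/Ka
C₀ = 4.90 × 10^-3 + (4.90 × 10^-3)²/(6.31 × 10^-5) = 3.85 × 10^-1 M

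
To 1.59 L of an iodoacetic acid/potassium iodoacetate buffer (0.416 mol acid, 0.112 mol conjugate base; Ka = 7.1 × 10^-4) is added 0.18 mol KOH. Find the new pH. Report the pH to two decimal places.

After neutralization: n(ICH2COOH) = 0.236 mol, n(ICH2COO-) = 0.292 mol.
pKa = −log(7.1 × 10^-4) = 3.149
pH = pKa + log([A⁻]/[HA]) = 3.149 + log(0.292/0.236) = 3.149 +0.092

pH = 3.24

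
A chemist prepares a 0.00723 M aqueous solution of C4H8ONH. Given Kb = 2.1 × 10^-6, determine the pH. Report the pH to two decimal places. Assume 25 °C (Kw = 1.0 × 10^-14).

C4H8ONH + H2O ⇌ C4H8ONH2+ + OH-
From the ICE table, Kb = x²/(0.00723 − x) = 2.1 × 10^-6.
Assume x ≪ 0.00723: x ≈ √(2.1 × 10^-6 × 0.00723) = 1.23 × 10^-4 M
pOH = 3.91, so pH = 14.00 − pOH = 10.09

pH = 10.09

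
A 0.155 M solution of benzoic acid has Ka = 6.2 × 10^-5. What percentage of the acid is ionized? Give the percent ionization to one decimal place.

C6H5COOH ⇌ C6H5COO- + H+; let x = [H+] at equilibrium.
x ≈ √(Ka·C₀) = √(6.2 × 10^-5 × 0.155) = 3.10 × 10^-3 M
Fraction ionized = 3.10 × 10^-3 / 0.155 = 0.0200 → 2.0%

2.0%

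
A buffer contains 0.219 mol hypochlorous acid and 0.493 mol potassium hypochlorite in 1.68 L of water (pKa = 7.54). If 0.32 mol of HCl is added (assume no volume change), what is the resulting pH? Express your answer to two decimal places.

pH = 7.05

Added H+ converts OCl- to HOCl: HOCl → 0.539 mol, OCl- → 0.173 mol.
pH = pKa + log([A⁻]/[HA]) = 7.54 + log(0.173/0.539) = 7.54 -0.494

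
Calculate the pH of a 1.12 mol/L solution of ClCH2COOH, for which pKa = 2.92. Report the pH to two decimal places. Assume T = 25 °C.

pH = 1.44

ClCH2COOH ⇌ ClCH2COO- + H+
Ka = 10^(−2.92) = 1.20 × 10^-3
Ka = [H+]²/(1.12 − [H+]) = 1.20 × 10^-3
Since Ka ≪ C₀, [H+] ≈ √(Ka·C₀) = 3.67 × 10^-2 M.
([H+]/C₀ = 3.3% < 5%, so the approximation holds.)
pH = −log(3.67 × 10^-2) = 1.44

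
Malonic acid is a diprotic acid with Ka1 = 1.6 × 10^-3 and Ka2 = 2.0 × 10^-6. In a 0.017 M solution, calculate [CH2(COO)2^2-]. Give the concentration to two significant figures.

First ionization gives [H+] ≈ [CH2(COOH)COO-] = 4.48 × 10^-3 M.
Second step: Ka2 = [H+][CH2(COO)2^2-]/[CH2(COOH)COO-] ≈ [CH2(COO)2^2-] (since [H+] ≈ [CH2(COOH)COO-]).
So [CH2(COO)2^2-] ≈ Ka2.

2.0 × 10^-6 M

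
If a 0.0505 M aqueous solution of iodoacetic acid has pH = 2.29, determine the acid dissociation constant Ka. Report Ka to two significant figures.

[H+] = 10^(-2.29) = 5.13 × 10^-3 M
At equilibrium [HA] = 0.0505 − 5.13 × 10^-3 = 4.54 × 10^-2 M
Ka = [H+][A-]/[HA] = (5.13 × 10^-3)² / 4.54 × 10^-2 = 5.8 × 10^-4

Ka = 5.8 × 10^-4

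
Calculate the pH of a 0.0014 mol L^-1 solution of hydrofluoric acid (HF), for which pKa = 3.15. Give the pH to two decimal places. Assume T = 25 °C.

pH = 3.15

HF ⇌ F- + H+
Ka = 10^(−3.15) = 7.08 × 10^-4
Let x = [H+] at equilibrium. Ka = x²/(0.0014 − x).
x is not negligible relative to C₀; solve x² + 0.000708·x − 9.91e-07 = 0.
x = [−0.000708 + √(0.000708² + 3.96e-06)]/2 = 7.03 × 10^-4 M
pH = −log(7.03 × 10^-4) = 3.15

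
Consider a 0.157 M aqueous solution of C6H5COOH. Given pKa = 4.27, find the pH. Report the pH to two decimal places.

C6H5COOH ⇌ C6H5COO- + H+
Ka = 10^(−4.27) = 5.37 × 10^-5
Let x = [H+] at equilibrium. Ka = x²/(0.157 − x).
Assume x ≪ 0.157: x ≈ √(5.37 × 10^-5 × 0.157) = 2.90 × 10^-3 M
(x/C₀ = 1.8% < 5%, so the approximation holds.)
pH = −log(2.90 × 10^-3) = 2.54

pH = 2.54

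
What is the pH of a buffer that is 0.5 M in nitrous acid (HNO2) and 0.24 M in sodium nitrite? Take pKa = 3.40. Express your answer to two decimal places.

pH = pKa + log([A⁻]/[HA]) = 3.40 + log(0.24/0.5)
pH = 3.40 + (-0.319) = 3.08

pH = 3.08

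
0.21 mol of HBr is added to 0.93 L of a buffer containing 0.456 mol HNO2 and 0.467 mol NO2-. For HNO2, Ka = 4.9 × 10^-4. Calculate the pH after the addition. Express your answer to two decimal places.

After neutralization: n(HNO2) = 0.666 mol, n(NO2-) = 0.257 mol.
pKa = −log(4.9 × 10^-4) = 3.310
pH = pKa + log([A⁻]/[HA]) = 3.310 + log(0.257/0.666) = 3.310 -0.414

pH = 2.90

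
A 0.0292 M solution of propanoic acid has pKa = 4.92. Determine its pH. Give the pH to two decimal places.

CH3CH2COOH ⇌ CH3CH2COO- + H+
Ka = 10^(−4.92) = 1.20 × 10^-5
Ka = x²/(0.0292 − x) = 1.20 × 10^-5
Since Ka ≪ C₀, x ≈ √(Ka·C₀) = 5.92 × 10^-4 M.
pH = −log(5.92 × 10^-4) = 3.23

pH = 3.23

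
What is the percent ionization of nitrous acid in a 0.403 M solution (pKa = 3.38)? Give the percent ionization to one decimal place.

HNO2 ⇌ NO2- + H+; let x = [H+] at equilibrium.
Ka = 10^(−3.38) = 4.17 × 10^-4
x ≈ √(Ka·C₀) = √(4.17 × 10^-4 × 0.403) = 1.30 × 10^-2 M
Fraction ionized = 1.30 × 10^-2 / 0.403 = 0.0323 → 3.2%

3.2%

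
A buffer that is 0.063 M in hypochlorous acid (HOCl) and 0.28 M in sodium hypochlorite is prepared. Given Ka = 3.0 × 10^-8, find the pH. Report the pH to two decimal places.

pKa = −log(3.0 × 10^-8) = 7.523
Henderson–Hasselbalch: pH = pKa + log([OCl-]/[HOCl]) = 7.523 + log(0.28/0.063)
pH = 7.523 + (+0.648) = 8.17

pH = 8.17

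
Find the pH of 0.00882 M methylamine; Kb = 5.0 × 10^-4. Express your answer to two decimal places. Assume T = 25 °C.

CH3NH2 + H2O ⇌ CH3NH3+ + OH-
From the ICE table, Kb = x²/(0.00882 − x) = 5.0 × 10^-4.
The 5% rule fails; solving x² + Kb·x − Kb·C₀ = 0 exactly:
x = [−0.0005 + √(0.0005² + 1.76e-05)]/2 = 1.86 × 10^-3 M
pOH = −log(1.86 × 10^-3) = 2.73; pH = 14.00 − 2.73 = 11.27

pH = 11.27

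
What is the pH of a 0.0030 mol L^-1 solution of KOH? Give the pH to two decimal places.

pH = 11.48

KOH is a strong base; [OH-] = 0.003 M.
pOH = -log(0.003) = 2.52
pH = 14.00 - 2.52 = 11.48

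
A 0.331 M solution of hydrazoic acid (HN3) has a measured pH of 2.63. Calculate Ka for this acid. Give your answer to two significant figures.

Ka = 1.7 × 10^-5

[H+] = 10^(-2.63) = 2.34 × 10^-3 M
At equilibrium [HA] = 0.331 − 2.34 × 10^-3 = 3.29 × 10^-1 M
Ka = [H+][A-]/[HA] = (2.34 × 10^-3)² / 3.29 × 10^-1 = 1.7 × 10^-5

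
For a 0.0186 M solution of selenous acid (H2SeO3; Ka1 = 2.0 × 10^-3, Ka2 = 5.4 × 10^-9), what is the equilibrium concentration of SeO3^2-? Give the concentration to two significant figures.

First ionization gives [H+] ≈ [HSeO3-] = 5.18 × 10^-3 M.
Second step: Ka2 = [H+][SeO3^2-]/[HSeO3-] ≈ [SeO3^2-] (since [H+] ≈ [HSeO3-]).
So [SeO3^2-] ≈ Ka2.

5.4 × 10^-9 M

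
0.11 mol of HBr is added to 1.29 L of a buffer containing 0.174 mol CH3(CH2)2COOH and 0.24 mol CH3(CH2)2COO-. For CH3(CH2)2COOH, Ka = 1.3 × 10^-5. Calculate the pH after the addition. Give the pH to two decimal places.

pH = 4.55

Added H+ converts CH3(CH2)2COO- to CH3(CH2)2COOH: CH3(CH2)2COOH → 0.284 mol, CH3(CH2)2COO- → 0.13 mol.
pKa = −log(1.3 × 10^-5) = 4.886
Henderson–Hasselbalch with mole ratio 0.13/0.284: pH = 4.886 + (-0.339)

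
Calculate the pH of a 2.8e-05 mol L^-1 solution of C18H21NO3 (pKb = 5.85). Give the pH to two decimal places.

C18H21NO3 + H2O ⇌ C18H22NO3+ + OH-
Kb = 10^(−5.85) = 1.41 × 10^-6
From the ICE table, Kb = x²/(2.8e-05 − x) = 1.41 × 10^-6.
Here C₀/Kb ≈ 19.9, so the small-x approximation fails. Use the quadratic:
x = (−Kb + √(Kb² + 4·Kb·C₀))/2 = 5.62 × 10^-6 M
pOH = −log(5.62 × 10^-6) = 5.25; pH = 14.00 − 5.25 = 8.75

pH = 8.75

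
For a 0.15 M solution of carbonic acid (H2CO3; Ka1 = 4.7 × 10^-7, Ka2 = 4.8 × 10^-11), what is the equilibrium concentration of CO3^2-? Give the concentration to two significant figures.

First ionization gives [H+] ≈ [HCO3-] = 2.66 × 10^-4 M.
Second step: Ka2 = [H+][CO3^2-]/[HCO3-] ≈ [CO3^2-] (since [H+] ≈ [HCO3-]).
So [CO3^2-] ≈ Ka2.

4.8 × 10^-11 M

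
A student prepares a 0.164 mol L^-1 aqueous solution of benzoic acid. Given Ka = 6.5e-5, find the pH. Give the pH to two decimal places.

pH = 2.49

C6H5COOH ⇌ C6H5COO- + H+
Ka = x²/(0.164 − x) = 6.5 × 10^-5
Since Ka ≪ C₀, x ≈ √(Ka·C₀) = 3.26 × 10^-3 M.
Check: 2% ionized — well under 5%, approximation valid.
pH = −log(3.26 × 10^-3) = 2.49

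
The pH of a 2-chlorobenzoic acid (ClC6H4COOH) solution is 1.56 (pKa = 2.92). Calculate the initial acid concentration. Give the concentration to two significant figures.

[H+] = 10^(-1.56) = 2.75 × 10^-2 M = x
Ka = 10^(−2.92) = 1.20 × 10^-3
Ka = x²/(C₀ − x) ⇒ C₀ = x + x²/Ka
C₀ = 2.75 × 10^-2 + (2.75 × 10^-2)²/(1.20 × 10^-3) = 6.58 × 10^-1 M

C₀ = 6.6 × 10^-1 M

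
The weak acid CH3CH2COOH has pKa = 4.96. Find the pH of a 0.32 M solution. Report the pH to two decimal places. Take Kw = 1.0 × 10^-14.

CH3CH2COOH ⇌ CH3CH2COO- + H+
Ka = 10^(−4.96) = 1.10 × 10^-5
From the ICE table, Ka = [H+]²/(0.32 − [H+]) = 1.10 × 10^-5.
Assume [H+] ≪ 0.32: [H+] ≈ √(1.10 × 10^-5 × 0.32) = 1.88 × 10^-3 M
Check: 0.59% ionized — well under 5%, approximation valid.
pH = −log(1.88 × 10^-3) = 2.73

pH = 2.73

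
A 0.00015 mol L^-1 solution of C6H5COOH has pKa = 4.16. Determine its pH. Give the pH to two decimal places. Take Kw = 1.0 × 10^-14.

C6H5COOH ⇌ C6H5COO- + H+
Ka = 10^(−4.16) = 6.92 × 10^-5
From the ICE table, Ka = x²/(0.00015 − x) = 6.92 × 10^-5.
The 5% rule fails; solving x² + Ka·x − Ka·C₀ = 0 exactly:
x = (−Ka + √(Ka² + 4·Ka·C₀))/2 = 7.30 × 10^-5 M
pH = −log[H+] = −log(7.30 × 10^-5) = 4.14

pH = 4.14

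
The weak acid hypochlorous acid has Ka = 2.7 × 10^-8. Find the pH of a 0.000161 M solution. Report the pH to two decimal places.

pH = 5.68

HOCl ⇌ OCl- + H+
Ka = [H+]²/(0.000161 − [H+]) = 2.7 × 10^-8
Neglecting [H+] in the denominator: [H+] = √(2.7 × 10^-8 × 0.000161) = 2.08 × 10^-6 M
Check: 1.3% ionized — well under 5%, approximation valid.
pH = −log[H+] = −log(2.08 × 10^-6) = 5.68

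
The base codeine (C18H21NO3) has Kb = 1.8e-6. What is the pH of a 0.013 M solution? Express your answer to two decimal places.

pH = 10.18

C18H21NO3 + H2O ⇌ C18H22NO3+ + OH-
Kb = x²/(0.013 − x) = 1.8 × 10^-6
Neglecting x in the denominator: x = √(1.8 × 10^-6 × 0.013) = 1.53 × 10^-4 M
(x/C₀ = 1.2% < 5%, so the approximation holds.)
pOH = 3.82, so pH = 14.00 − pOH = 10.18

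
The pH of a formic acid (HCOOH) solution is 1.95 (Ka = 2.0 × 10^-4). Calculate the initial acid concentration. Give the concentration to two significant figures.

C₀ = 6.4 × 10^-1 M

[H+] = 10^(-1.95) = 1.12 × 10^-2 M = x
Ka = x²/(C₀ − x) ⇒ C₀ = x + x²/Ka
C₀ = 1.12 × 10^-2 + (1.12 × 10^-2)²/(2.0 × 10^-4) = 6.38 × 10^-1 M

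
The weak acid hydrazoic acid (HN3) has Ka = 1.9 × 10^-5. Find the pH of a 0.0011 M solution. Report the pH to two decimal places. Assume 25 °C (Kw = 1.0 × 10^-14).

HN3 ⇌ N3- + H+
From the ICE table, Ka = x²/(0.0011 − x) = 1.9 × 10^-5.
x is not negligible relative to C₀; solve x² + 1.9e-05·x − 2.09e-08 = 0.
x = (−Ka + √(Ka² + 4·Ka·C₀))/2 = 1.35 × 10^-4 M
pH = −log[H+] = −log(1.35 × 10^-4) = 3.87

pH = 3.87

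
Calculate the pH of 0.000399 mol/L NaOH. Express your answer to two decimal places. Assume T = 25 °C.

pH = 10.60

NaOH is a strong base; [OH-] = 0.000399 M.
pOH = -log(0.000399) = 3.40
pH = 14.00 - 3.40 = 10.60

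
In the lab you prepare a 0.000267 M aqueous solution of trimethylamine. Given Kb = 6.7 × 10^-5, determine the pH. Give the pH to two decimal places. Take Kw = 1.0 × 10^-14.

(CH3)3N + H2O ⇌ (CH3)3NH+ + OH-
From the ICE table, Kb = x²/(0.000267 − x) = 6.7 × 10^-5.
The 5% rule fails; solving x² + Kb·x − Kb·C₀ = 0 exactly:
x = (−Kb + √(Kb² + 4·Kb·C₀))/2 = 1.04 × 10^-4 M
pOH = 3.98, so pH = 14.00 − pOH = 10.02

pH = 10.02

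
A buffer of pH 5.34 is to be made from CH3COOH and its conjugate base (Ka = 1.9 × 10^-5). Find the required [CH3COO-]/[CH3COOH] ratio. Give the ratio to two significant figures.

pKa = -log(1.9 × 10^-5) = 4.721
pH = pKa + log(r) ⇒ log(r) = 5.34 − 4.721 = +0.619
r = [CH3COO-]/[CH3COOH] = 10^(+0.619) = 4.16

ratio = 4.2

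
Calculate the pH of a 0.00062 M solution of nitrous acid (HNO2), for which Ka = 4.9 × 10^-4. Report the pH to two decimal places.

HNO2 ⇌ NO2- + H+
From the ICE table, Ka = [H+]²/(0.00062 − [H+]) = 4.9 × 10^-4.
[H+] is not negligible relative to C₀; solve [H+]² + 0.00049·[H+] − 3.04e-07 = 0.
[H+] = [−0.00049 + √(0.00049² + 1.22e-06)]/2 = 3.58 × 10^-4 M
pH = −log[H+] = −log(3.58 × 10^-4) = 3.45

pH = 3.45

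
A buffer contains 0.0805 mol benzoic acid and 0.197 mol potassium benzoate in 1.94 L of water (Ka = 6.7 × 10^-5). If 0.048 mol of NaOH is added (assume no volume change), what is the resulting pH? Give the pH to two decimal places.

OH- converts C6H5COOH to C6H5COO-: C6H5COOH → 0.0325 mol, C6H5COO- → 0.245 mol.
pKa = −log(6.7 × 10^-5) = 4.174
Henderson–Hasselbalch with mole ratio 0.245/0.0325: pH = 4.174 + (+0.877)

pH = 5.05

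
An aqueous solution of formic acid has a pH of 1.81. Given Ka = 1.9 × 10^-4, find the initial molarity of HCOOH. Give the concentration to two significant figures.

[H+] = 10^(-1.81) = 1.55 × 10^-2 M = x
Ka = x²/(C₀ − x) ⇒ C₀ = x + x²/Ka
C₀ = 1.55 × 10^-2 + (1.55 × 10^-2)²/(1.9 × 10^-4) = 1.28 M

C₀ = 1.3 M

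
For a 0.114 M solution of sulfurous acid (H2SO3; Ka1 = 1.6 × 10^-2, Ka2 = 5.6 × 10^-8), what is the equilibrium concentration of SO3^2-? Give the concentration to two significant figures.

First ionization gives [H+] ≈ [HSO3-] = 3.55 × 10^-2 M.
Second step: Ka2 = [H+][SO3^2-]/[HSO3-] ≈ [SO3^2-] (since [H+] ≈ [HSO3-]).
So [SO3^2-] ≈ Ka2.

5.6 × 10^-8 M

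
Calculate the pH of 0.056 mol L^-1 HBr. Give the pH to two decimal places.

HBr is a strong acid and dissociates completely, so [H+] = 0.056 M.
pH = -log(0.056) = 1.25

pH = 1.25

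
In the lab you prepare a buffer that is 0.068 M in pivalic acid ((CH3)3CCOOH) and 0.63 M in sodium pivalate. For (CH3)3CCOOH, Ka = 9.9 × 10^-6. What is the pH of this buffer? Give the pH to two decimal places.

pKa = −log(9.9 × 10^-6) = 5.004
Using pH = pKa + log([base]/[acid]) with [base]/[acid] = 0.63/0.068:
pH = 5.004 + (+0.967) = 5.97

pH = 5.97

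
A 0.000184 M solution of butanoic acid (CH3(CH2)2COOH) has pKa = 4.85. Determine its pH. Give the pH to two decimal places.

pH = 4.35

CH3(CH2)2COOH ⇌ CH3(CH2)2COO- + H+
Ka = 10^(−4.85) = 1.41 × 10^-5
Ka = [H+]²/(0.000184 − [H+]) = 1.41 × 10^-5
The 5% rule fails; solving [H+]² + Ka·[H+] − Ka·C₀ = 0 exactly:
[H+] = (−Ka + √(Ka² + 4·Ka·C₀))/2 = 4.44 × 10^-5 M
pH = −log(4.44 × 10^-5) = 4.35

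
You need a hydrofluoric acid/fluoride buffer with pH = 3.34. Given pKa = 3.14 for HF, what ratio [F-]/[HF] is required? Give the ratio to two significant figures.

ratio = 1.6

pH = pKa + log(r) ⇒ log(r) = 3.34 − 3.14 = +0.20
r = [F-]/[HF] = 10^(+0.20) = 1.58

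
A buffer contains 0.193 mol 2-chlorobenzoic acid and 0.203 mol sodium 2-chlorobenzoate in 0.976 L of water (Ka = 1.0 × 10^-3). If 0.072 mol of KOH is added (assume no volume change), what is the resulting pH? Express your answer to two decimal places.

pH = 3.36

OH- converts ClC6H4COOH to ClC6H4COO-: ClC6H4COOH → 0.121 mol, ClC6H4COO- → 0.275 mol.
pKa = −log(1.0 × 10^-3) = 3.000
Henderson–Hasselbalch with mole ratio 0.275/0.121: pH = 3.000 + (+0.357)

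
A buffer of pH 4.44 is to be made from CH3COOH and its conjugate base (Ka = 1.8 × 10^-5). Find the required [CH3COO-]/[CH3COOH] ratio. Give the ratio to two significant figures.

ratio = 0.50

pKa = -log(1.8 × 10^-5) = 4.745
pH = pKa + log(r) ⇒ log(r) = 4.44 − 4.745 = -0.305
r = [CH3COO-]/[CH3COOH] = 10^(-0.305) = 0.495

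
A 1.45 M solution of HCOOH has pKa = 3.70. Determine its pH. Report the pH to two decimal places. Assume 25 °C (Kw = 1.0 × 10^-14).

HCOOH ⇌ HCOO- + H+
Ka = 10^(−3.70) = 2.00 × 10^-4
Ka = x²/(1.45 − x) = 2.00 × 10^-4
Assume x ≪ 1.45: x ≈ √(2.00 × 10^-4 × 1.45) = 1.70 × 10^-2 M
pH = −log(1.70 × 10^-2) = 1.77

pH = 1.77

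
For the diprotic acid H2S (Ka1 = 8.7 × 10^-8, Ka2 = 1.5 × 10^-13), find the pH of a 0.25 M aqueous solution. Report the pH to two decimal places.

pH = 3.83

Since Ka1 ≫ Ka2, the first ionization dominates [H+].
Ka1 = x²/(0.25 − x) = 8.7 × 10^-8
x ≈ √(8.7 × 10^-8 × 0.25) = 1.47 × 10^-4 M
pH = −log(1.47 × 10^-4) = 3.83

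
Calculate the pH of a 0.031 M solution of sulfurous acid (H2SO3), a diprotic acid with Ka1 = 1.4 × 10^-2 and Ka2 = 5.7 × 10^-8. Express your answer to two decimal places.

pH = 1.82

Since Ka1 ≫ Ka2, the first ionization dominates [H+].
Ka1 = x²/(0.031 − x) = 1.4 × 10^-2
Solving the quadratic: x = (−Ka1 + √(Ka1² + 4·Ka1·C₀))/2 = 1.50 × 10^-2 M
pH = −log(1.50 × 10^-2) = 1.82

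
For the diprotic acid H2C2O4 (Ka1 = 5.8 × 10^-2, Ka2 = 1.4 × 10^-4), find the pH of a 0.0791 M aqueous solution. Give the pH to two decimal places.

pH = 1.35

Since Ka1 ≫ Ka2, the first ionization dominates [H+].
Ka1 = x²/(0.0791 − x) = 5.8 × 10^-2
Solving the quadratic: x = (−Ka1 + √(Ka1² + 4·Ka1·C₀))/2 = 4.47 × 10^-2 M
pH = −log(4.47 × 10^-2) = 1.35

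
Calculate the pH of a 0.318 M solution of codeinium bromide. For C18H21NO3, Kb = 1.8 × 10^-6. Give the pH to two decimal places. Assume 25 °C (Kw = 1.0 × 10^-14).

C18H22NO3+ is the conjugate acid of the weak base C18H21NO3.
Ka = Kw/Kb = 1.0×10^-14 / 1.8 × 10^-6 = 5.56 × 10^-9
Ka = x²/(0.318 − x) = 5.56 × 10^-9
Since Ka ≪ C₀, x ≈ √(Ka·C₀) = 4.20 × 10^-5 M.
Check: 0.013% ionized — well under 5%, approximation valid.
pH = −log[H+] = −log(4.20 × 10^-5) = 4.38

pH = 4.38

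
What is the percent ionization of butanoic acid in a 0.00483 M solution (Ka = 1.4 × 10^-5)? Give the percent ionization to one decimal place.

CH3(CH2)2COOH ⇌ CH3(CH2)2COO- + H+; let x = [H+] at equilibrium.
Ka = x²/(C₀ − x); solving the quadratic gives x = 2.53 × 10^-4 M.
% ionization = x/C₀ × 100% = 2.53 × 10^-4/0.00483 × 100% = 5.2%

5.2%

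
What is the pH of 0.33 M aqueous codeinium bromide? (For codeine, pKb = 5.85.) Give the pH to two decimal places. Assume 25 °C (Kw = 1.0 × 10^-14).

C18H22NO3+ is the conjugate acid of the weak base C18H21NO3.
Kb = 10^(−5.85) = 1.41 × 10^-6
Ka = Kw/Kb = 1.0×10^-14 / 1.41 × 10^-6 = 7.09 × 10^-9
From the ICE table, Ka = [H+]²/(0.33 − [H+]) = 7.09 × 10^-9.
Since Ka ≪ C₀, [H+] ≈ √(Ka·C₀) = 4.84 × 10^-5 M.
Check: 0.015% ionized — well under 5%, approximation valid.
pH = −log(4.84 × 10^-5) = 4.32

pH = 4.32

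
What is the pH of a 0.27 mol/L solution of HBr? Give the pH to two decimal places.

pH = 0.57

HBr is a strong acid and dissociates completely, so [H+] = 0.27 M.
pH = -log(0.27) = 0.57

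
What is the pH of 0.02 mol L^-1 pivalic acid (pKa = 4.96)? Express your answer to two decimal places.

(CH3)3CCOOH ⇌ (CH3)3CCOO- + H+
Ka = 10^(−4.96) = 1.10 × 10^-5
Ka = [H+]²/(0.02 − [H+]) = 1.10 × 10^-5
Neglecting [H+] in the denominator: [H+] = √(1.10 × 10^-5 × 0.02) = 4.69 × 10^-4 M
([H+]/C₀ = 2.3% < 5%, so the approximation holds.)
pH = −log[H+] = −log(4.69 × 10^-4) = 3.33

pH = 3.33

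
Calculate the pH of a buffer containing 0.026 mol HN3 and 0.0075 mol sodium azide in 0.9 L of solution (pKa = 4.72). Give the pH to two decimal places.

pH = 4.18

pH = pKa + log([A⁻]/[HA]) = 4.72 + log(0.0075/0.026)
pH = 4.72 + (-0.540) = 4.18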